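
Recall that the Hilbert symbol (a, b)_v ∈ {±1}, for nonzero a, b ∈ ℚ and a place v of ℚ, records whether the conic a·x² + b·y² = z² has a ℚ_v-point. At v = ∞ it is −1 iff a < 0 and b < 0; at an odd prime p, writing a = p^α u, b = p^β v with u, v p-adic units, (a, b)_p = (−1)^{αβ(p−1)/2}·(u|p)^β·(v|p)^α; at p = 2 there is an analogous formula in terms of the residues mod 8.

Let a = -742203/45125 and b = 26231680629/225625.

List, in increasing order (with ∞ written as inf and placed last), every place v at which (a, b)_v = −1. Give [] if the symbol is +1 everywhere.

[7, 11]

(a, b) ≡ (-935, 21) mod (ℚ^×)²; places V = {2, 3, 5, 7, 11, 17, 19, ∞}.
(a,b)_19: α=-2, u≡15; β=-2, v≡10 (mod 19); (15|19)=-1, (10|19)=-1; sign (−1)^0·-1^-2·-1^-2 = +1.
(a,b)_5: α=-3, u≡2; β=-4, v≡4 (mod 5); (2|5)=-1, (4|5)=+1; sign (−1)^0·-1^-4·+1^-3 = +1.
(a,b)_11: α=1, u≡4; β=2, v≡8 (mod 11); (4|11)=+1, (8|11)=-1; sign (−1)^0·+1^2·-1^1 = -1.
(a,b)_2: α=0, β=0; u≡1, v≡5 (mod 8); ε(u)ε(v)=0·0, αω(v)=0·1, βω(u)=0·0; sum ≡ 0  ⇒  +1.
(a,b)_3: α=4, u≡1; β=7, v≡1 (mod 3); (1|3)=+1, (1|3)=+1; sign (−1)^0·+1^7·+1^4 = +1.
(a,b)_17: α=1, u≡2; β=2, v≡15 (mod 17); (2|17)=+1, (15|17)=+1; sign (−1)^0·+1^2·+1^1 = +1.
(a,b)_7: α=2, u≡5; β=3, v≡5 (mod 7); (5|7)=-1, (5|7)=-1; sign (−1)^0·-1^3·-1^2 = -1.
(a,b)_∞: sgn(-935)=−, sgn(21)=+, so +1.
Ram(-935, 21) = {7, 11}; no ℚ_7-point on the conic.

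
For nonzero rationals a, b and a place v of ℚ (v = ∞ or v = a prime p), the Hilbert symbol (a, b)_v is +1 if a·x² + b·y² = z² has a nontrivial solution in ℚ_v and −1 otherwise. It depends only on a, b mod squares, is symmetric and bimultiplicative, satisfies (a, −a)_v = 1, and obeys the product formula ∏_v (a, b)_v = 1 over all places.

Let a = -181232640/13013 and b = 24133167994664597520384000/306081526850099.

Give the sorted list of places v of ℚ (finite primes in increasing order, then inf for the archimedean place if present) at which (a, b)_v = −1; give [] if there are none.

(a, b) ≡ (-168245, 2090) mod (ℚ^×)²; places V = {2, 3, 5, 7, 11, 13, 19, 23, ∞}.
(a,b)_7: α=-1, u≡5; β=-8, v≡4 (mod 7); (5|7)=-1, (4|7)=+1; sign (−1)^0·-1^-8·+1^-1 = +1.
(a,b)_∞: sgn(-168245)=−, sgn(2090)=+, so +1.
(a,b)_23: α=1, u≡22; β=4, v≡7 (mod 23); (22|23)=-1, (7|23)=-1; sign (−1)^0·-1^4·-1^1 = -1.
(a,b)_3: α=4, u≡1; β=12, v≡2 (mod 3); (1|3)=+1, (2|3)=-1; sign (−1)^0·+1^12·-1^4 = +1.
(a,b)_5: α=1, u≡4; β=3, v≡3 (mod 5); (4|5)=+1, (3|5)=-1; sign (−1)^0·+1^3·-1^1 = -1.
(a,b)_19: α=1, u≡14; β=5, v≡12 (mod 19); (14|19)=-1, (12|19)=-1; sign (−1)^1·-1^5·-1^1 = -1.
(a,b)_11: α=-1, u≡10; β=-1, v≡1 (mod 11); (10|11)=-1, (1|11)=+1; sign (−1)^1·-1^-1·+1^-1 = +1.
(a,b)_2: α=10, β=19; u≡3, v≡5 (mod 8); ε(u)ε(v)=1·0, αω(v)=10·1, βω(u)=19·1; sum ≡ 1  ⇒  -1.
(a,b)_13: α=-2, u≡4; β=-6, v≡3 (mod 13); (4|13)=+1, (3|13)=+1; sign (−1)^0·+1^-6·+1^-2 = +1.
Ram(-168245, 2090) = {2, 5, 19, 23}; no ℚ_2-point on the conic.

[2, 5, 19, 23]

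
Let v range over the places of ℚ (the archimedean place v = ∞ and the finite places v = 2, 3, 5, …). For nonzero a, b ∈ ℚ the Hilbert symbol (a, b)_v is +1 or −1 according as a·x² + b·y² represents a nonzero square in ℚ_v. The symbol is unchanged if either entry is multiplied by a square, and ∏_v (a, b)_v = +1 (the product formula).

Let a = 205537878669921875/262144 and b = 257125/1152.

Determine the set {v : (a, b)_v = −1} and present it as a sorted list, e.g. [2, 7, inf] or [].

[2, 19]

(a, b) ≡ (124355, 170) mod (ℚ^×)²; places V = {2, 3, 5, 7, 11, 17, 19, ∞}.
(a,b)_5: α=9, u≡1; β=3, v≡1 (mod 5); (1|5)=+1, (1|5)=+1; sign (−1)^0·+1^3·+1^9 = +1.
(a,b)_2: α=-18, β=-7; u≡3, v≡5 (mod 8); ε(u)ε(v)=1·0, αω(v)=-18·1, βω(u)=-7·1; sum ≡ 1  ⇒  -1.
(a,b)_3: α=0, u≡2; β=-2, v≡2 (mod 3); (2|3)=-1, (2|3)=-1; sign (−1)^0·-1^-2·-1^0 = +1.
(a,b)_17: α=3, u≡12; β=1, v≡14 (mod 17); (12|17)=-1, (14|17)=-1; sign (−1)^0·-1^1·-1^3 = +1.
(a,b)_7: α=1, u≡3; β=0, v≡2 (mod 7); (3|7)=-1, (2|7)=+1; sign (−1)^0·-1^0·+1^1 = +1.
(a,b)_11: α=5, u≡10; β=2, v≡3 (mod 11); (10|11)=-1, (3|11)=+1; sign (−1)^0·-1^2·+1^5 = +1.
(a,b)_19: α=1, u≡7; β=0, v≡3 (mod 19); (7|19)=+1, (3|19)=-1; sign (−1)^0·+1^0·-1^1 = -1.
(a,b)_∞: sgn(124355)=+, sgn(170)=+, so +1.
|Ram(124355, 170)| = 2, even; anisotropic at {2, 19}.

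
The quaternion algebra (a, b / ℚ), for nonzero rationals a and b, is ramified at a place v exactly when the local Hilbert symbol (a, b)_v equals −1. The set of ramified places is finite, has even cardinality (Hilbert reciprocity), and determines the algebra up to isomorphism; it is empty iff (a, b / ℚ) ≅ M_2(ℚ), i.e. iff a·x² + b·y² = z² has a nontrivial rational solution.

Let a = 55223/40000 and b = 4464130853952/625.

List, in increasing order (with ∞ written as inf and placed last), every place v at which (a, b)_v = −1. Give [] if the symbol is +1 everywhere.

(a, b) ≡ (23, 2233) mod (ℚ^×)²; places V = {2, 3, 5, 7, 11, 23, 29, ∞}.
(a,b)_2: α=-6, β=6; u≡7, v≡1 (mod 8); ε(u)ε(v)=1·0, αω(v)=-6·0, βω(u)=6·0; sum ≡ 0  ⇒  +1.
(a,b)_11: α=0, u≡9; β=1, v≡5 (mod 11); (9|11)=+1, (5|11)=+1; sign (−1)^0·+1^1·+1^0 = +1.
(a,b)_7: α=4, u≡1; β=1, v≡4 (mod 7); (1|7)=+1, (4|7)=+1; sign (−1)^0·+1^1·+1^4 = +1.
(a,b)_∞: sgn(23)=+, sgn(2233)=+, so +1.
(a,b)_29: α=0, u≡4; β=1, v≡21 (mod 29); (4|29)=+1, (21|29)=-1; sign (−1)^0·+1^1·-1^0 = +1.
(a,b)_23: α=1, u≡3; β=2, v≡3 (mod 23); (3|23)=+1, (3|23)=+1; sign (−1)^0·+1^2·+1^1 = +1.
(a,b)_5: α=-4, u≡2; β=-4, v≡2 (mod 5); (2|5)=-1, (2|5)=-1; sign (−1)^0·-1^-4·-1^-4 = +1.
(a,b)_3: α=0, u≡2; β=10, v≡1 (mod 3); (2|3)=-1, (1|3)=+1; sign (−1)^0·-1^10·+1^0 = +1.
Every local symbol is +1, so the conic 23·x² + 2233·y² = z² has ℚ_v-points for all v and hence a ℚ-point; (a, b / ℚ) ≅ M_2(ℚ).

[]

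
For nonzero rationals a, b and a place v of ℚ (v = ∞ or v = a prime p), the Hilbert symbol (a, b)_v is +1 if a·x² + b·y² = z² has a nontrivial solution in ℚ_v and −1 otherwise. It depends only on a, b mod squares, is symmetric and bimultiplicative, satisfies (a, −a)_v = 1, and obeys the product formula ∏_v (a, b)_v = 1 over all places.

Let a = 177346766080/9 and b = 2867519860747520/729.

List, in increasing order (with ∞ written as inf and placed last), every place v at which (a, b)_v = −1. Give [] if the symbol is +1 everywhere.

[23, 41]

Mod squares: a ≡ 1919005, b ≡ 42845. Check v ∈ {∞, 2, 3, 5, 11, 19, 23, 37, 41}.
v=37: a=37^1·(≡10), b=37^2·(≡27) mod 37; (10|37)=+1, (27|37)=+1; (−1)^{1·2·18}·(+1)^2·(+1)^1 = +1.
v=∞: 1919005 > 0 and 42845 > 0  ⇒  (a,b)_∞ = +1.
v=11: a=11^1·(≡7), b=11^1·(≡1) mod 11; (7|11)=-1, (1|11)=+1; (−1)^{1·1·5}·(-1)^1·(+1)^1 = +1.
v=2: v_2(a)=8, v_2(b)=8; units ≡ 5, 5 (mod 8); ε·ε+αω+βω = 0·0+8·1+8·1 ≡ 0  ⇒  (a,b)_2 = +1.
v=19: a=19^2·(≡5), b=19^3·(≡15) mod 19; (5|19)=+1, (15|19)=-1; (−1)^{2·3·9}·(+1)^3·(-1)^2 = +1.
v=23: a=23^1·(≡21), b=23^2·(≡17) mod 23; (21|23)=-1, (17|23)=-1; (−1)^{1·2·11}·(-1)^2·(-1)^1 = -1.
v=41: a=41^1·(≡19), b=41^1·(≡2) mod 41; (19|41)=-1, (2|41)=+1; (−1)^{1·1·20}·(-1)^1·(+1)^1 = -1.
v=5: a=5^1·(≡4), b=5^1·(≡1) mod 5; (4|5)=+1, (1|5)=+1; (−1)^{1·1·2}·(+1)^1·(+1)^1 = +1.
v=3: a=3^-2·(≡1), b=3^-6·(≡2) mod 3; (1|3)=+1, (2|3)=-1; (−1)^{-2·-6·1}·(+1)^-6·(-1)^-2 = +1.
(1919005, 42845 / ℚ) ramifies at {23, 41}: a division algebra.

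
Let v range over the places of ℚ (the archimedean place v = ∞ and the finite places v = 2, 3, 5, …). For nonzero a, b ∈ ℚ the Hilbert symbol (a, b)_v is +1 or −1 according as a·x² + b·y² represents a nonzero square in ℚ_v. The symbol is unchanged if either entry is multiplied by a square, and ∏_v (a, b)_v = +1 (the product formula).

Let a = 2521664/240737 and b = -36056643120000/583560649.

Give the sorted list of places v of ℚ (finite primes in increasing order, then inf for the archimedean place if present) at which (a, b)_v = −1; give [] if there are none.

(a, b) ≡ (697, -62) mod (ℚ^×)²; places V = {2, 3, 5, 7, 17, 29, 31, 41, ∞}.
(a,b)_31: α=2, u≡15; β=3, v≡21 (mod 31); (15|31)=-1, (21|31)=-1; sign (−1)^0·-1^3·-1^2 = -1.
(a,b)_29: α=0, u≡7; β=-2, v≡13 (mod 29); (7|29)=+1, (13|29)=+1; sign (−1)^0·+1^-2·+1^0 = +1.
(a,b)_3: α=0, u≡1; β=2, v≡1 (mod 3); (1|3)=+1, (1|3)=+1; sign (−1)^0·+1^2·+1^0 = +1.
(a,b)_41: α=1, u≡38; β=2, v≡10 (mod 41); (38|41)=-1, (10|41)=+1; sign (−1)^0·-1^2·+1^1 = +1.
(a,b)_7: α=-2, u≡2; β=-4, v≡4 (mod 7); (2|7)=+1, (4|7)=+1; sign (−1)^0·+1^-4·+1^-2 = +1.
(a,b)_17: α=-3, u≡7; β=-2, v≡7 (mod 17); (7|17)=-1, (7|17)=-1; sign (−1)^0·-1^-2·-1^-3 = -1.
(a,b)_5: α=0, u≡2; β=4, v≡2 (mod 5); (2|5)=-1, (2|5)=-1; sign (−1)^0·-1^4·-1^0 = +1.
(a,b)_2: α=6, β=7; u≡1, v≡1 (mod 8); ε(u)ε(v)=0·0, αω(v)=6·0, βω(u)=7·0; sum ≡ 0  ⇒  +1.
(a,b)_∞: sgn(697)=+, sgn(-62)=−, so +1.
(697, -62 / ℚ) ramifies at {17, 31}: a division algebra.

[17, 31]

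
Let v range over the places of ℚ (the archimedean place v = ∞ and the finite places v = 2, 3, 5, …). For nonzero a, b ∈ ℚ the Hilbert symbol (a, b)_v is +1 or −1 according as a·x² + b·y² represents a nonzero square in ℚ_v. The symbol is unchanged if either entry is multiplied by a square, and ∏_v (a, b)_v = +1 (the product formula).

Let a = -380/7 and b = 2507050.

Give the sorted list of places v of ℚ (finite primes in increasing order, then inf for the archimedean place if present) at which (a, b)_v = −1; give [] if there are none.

(a, b) ≡ (-665, 100282) mod (ℚ^×)²; places V = {2, 5, 7, 13, 19, 29, ∞}.
(a,b)_7: α=-1, u≡5; β=1, v≡2 (mod 7); (5|7)=-1, (2|7)=+1; sign (−1)^1·-1^1·+1^-1 = +1.
(a,b)_29: α=0, u≡12; β=1, v≡1 (mod 29); (12|29)=-1, (1|29)=+1; sign (−1)^0·-1^1·+1^0 = -1.
(a,b)_5: α=1, u≡2; β=2, v≡2 (mod 5); (2|5)=-1, (2|5)=-1; sign (−1)^0·-1^2·-1^1 = -1.
(a,b)_19: α=1, u≡8; β=1, v≡14 (mod 19); (8|19)=-1, (14|19)=-1; sign (−1)^1·-1^1·-1^1 = -1.
(a,b)_2: α=2, β=1; u≡7, v≡5 (mod 8); ε(u)ε(v)=1·0, αω(v)=2·1, βω(u)=1·0; sum ≡ 0  ⇒  +1.
(a,b)_∞: sgn(-665)=−, sgn(100282)=+, so +1.
(a,b)_13: α=0, u≡7; β=1, v≡8 (mod 13); (7|13)=-1, (8|13)=-1; sign (−1)^0·-1^1·-1^0 = -1.
Ram(-665, 100282) = {5, 13, 19, 29}; no ℚ_5-point on the conic.

[5, 13, 19, 29]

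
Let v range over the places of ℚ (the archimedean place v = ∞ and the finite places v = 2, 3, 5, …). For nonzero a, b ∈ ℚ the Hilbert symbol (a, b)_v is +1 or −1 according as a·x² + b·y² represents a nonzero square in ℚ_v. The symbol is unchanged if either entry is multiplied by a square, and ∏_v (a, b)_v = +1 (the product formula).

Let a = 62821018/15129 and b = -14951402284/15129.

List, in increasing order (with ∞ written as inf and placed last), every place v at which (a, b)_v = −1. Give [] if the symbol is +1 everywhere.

[2, 17]

(a, b) ≡ (442, -91) mod (ℚ^×)²; places V = {2, 3, 7, 13, 17, 29, 41, ∞}.
(a,b)_41: α=-2, u≡18; β=-2, v≡21 (mod 41); (18|41)=+1, (21|41)=+1; sign (−1)^0·+1^-2·+1^-2 = +1.
(a,b)_2: α=1, β=2; u≡5, v≡5 (mod 8); ε(u)ε(v)=0·0, αω(v)=1·1, βω(u)=2·1; sum ≡ 1  ⇒  -1.
(a,b)_29: α=2, u≡20; β=2, v≡25 (mod 29); (20|29)=+1, (25|29)=+1; sign (−1)^0·+1^2·+1^2 = +1.
(a,b)_17: α=1, u≡4; β=2, v≡12 (mod 17); (4|17)=+1, (12|17)=-1; sign (−1)^0·+1^2·-1^1 = -1.
(a,b)_∞: sgn(442)=+, sgn(-91)=−, so +1.
(a,b)_13: α=3, u≡2; β=3, v≡5 (mod 13); (2|13)=-1, (5|13)=-1; sign (−1)^0·-1^3·-1^3 = +1.
(a,b)_3: α=-2, u≡1; β=-2, v≡2 (mod 3); (1|3)=+1, (2|3)=-1; sign (−1)^0·+1^-2·-1^-2 = +1.
(a,b)_7: α=0, u≡4; β=1, v≡4 (mod 7); (4|7)=+1, (4|7)=+1; sign (−1)^0·+1^1·+1^0 = +1.
(442, -91 / ℚ) ramifies at {2, 17}: a division algebra.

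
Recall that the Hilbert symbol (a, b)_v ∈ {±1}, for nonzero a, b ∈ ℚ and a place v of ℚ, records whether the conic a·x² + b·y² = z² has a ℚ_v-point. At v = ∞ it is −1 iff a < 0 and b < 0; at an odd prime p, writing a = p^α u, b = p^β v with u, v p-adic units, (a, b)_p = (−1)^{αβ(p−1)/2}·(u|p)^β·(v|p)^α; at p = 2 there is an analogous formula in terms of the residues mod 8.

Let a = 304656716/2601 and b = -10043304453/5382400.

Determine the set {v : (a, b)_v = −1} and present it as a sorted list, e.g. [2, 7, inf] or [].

[2, 3, 7, 19]

(a, b) ≡ (1554371, -14973) mod (ℚ^×)²; places V = {2, 3, 5, 7, 13, 17, 19, 23, 29, 31, ∞}.
(a,b)_7: α=3, u≡6; β=3, v≡6 (mod 7); (6|7)=-1, (6|7)=-1; sign (−1)^1·-1^3·-1^3 = -1.
(a,b)_2: α=2, β=-8; u≡3, v≡3 (mod 8); ε(u)ε(v)=1·1, αω(v)=2·1, βω(u)=-8·1; sum ≡ 1  ⇒  -1.
(a,b)_31: α=1, u≡5; β=1, v≡11 (mod 31); (5|31)=+1, (11|31)=-1; sign (−1)^1·+1^1·-1^1 = +1.
(a,b)_13: α=1, u≡6; β=2, v≡9 (mod 13); (6|13)=-1, (9|13)=+1; sign (−1)^0·-1^2·+1^1 = +1.
(a,b)_23: α=0, u≡2; β=1, v≡6 (mod 23); (2|23)=+1, (6|23)=+1; sign (−1)^0·+1^1·+1^0 = +1.
(a,b)_∞: sgn(1554371)=+, sgn(-14973)=−, so +1.
(a,b)_5: α=0, u≡1; β=-2, v≡2 (mod 5); (1|5)=+1, (2|5)=-1; sign (−1)^0·+1^-2·-1^0 = +1.
(a,b)_19: α=1, u≡15; β=0, v≡18 (mod 19); (15|19)=-1, (18|19)=-1; sign (−1)^0·-1^0·-1^1 = -1.
(a,b)_17: α=-2, u≡10; β=0, v≡8 (mod 17); (10|17)=-1, (8|17)=+1; sign (−1)^0·-1^0·+1^-2 = +1.
(a,b)_29: α=1, u≡28; β=-2, v≡20 (mod 29); (28|29)=+1, (20|29)=+1; sign (−1)^0·+1^-2·+1^1 = +1.
(a,b)_3: α=-2, u≡2; β=5, v≡1 (mod 3); (2|3)=-1, (1|3)=+1; sign (−1)^0·-1^5·+1^-2 = -1.
|Ram(1554371, -14973)| = 4, even; anisotropic at {2, 3, 7, 19}.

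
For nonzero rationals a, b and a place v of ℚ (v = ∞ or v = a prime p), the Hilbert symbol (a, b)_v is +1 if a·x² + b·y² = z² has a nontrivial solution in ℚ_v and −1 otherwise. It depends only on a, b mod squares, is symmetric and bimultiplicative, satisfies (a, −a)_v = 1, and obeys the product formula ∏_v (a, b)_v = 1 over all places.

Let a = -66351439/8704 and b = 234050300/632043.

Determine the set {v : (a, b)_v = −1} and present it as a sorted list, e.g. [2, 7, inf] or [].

[2, 3]

(a, b) ≡ (-1054, 69) mod (ℚ^×)²; places V = {2, 3, 5, 7, 11, 17, 19, 23, 29, 31, ∞}.
(a,b)_29: α=0, u≡17; β=2, v≡18 (mod 29); (17|29)=-1, (18|29)=-1; sign (−1)^0·-1^2·-1^0 = +1.
(a,b)_11: α=2, u≡8; β=2, v≡1 (mod 11); (8|11)=-1, (1|11)=+1; sign (−1)^0·-1^2·+1^2 = +1.
(a,b)_31: α=1, u≡14; β=0, v≡20 (mod 31); (14|31)=+1, (20|31)=+1; sign (−1)^0·+1^0·+1^1 = +1.
(a,b)_5: α=0, u≡4; β=2, v≡4 (mod 5); (4|5)=+1, (4|5)=+1; sign (−1)^0·+1^2·+1^0 = +1.
(a,b)_2: α=-9, β=2; u≡1, v≡5 (mod 8); ε(u)ε(v)=0·0, αω(v)=-9·1, βω(u)=2·0; sum ≡ 1  ⇒  -1.
(a,b)_3: α=0, u≡2; β=-7, v≡2 (mod 3); (2|3)=-1, (2|3)=-1; sign (−1)^0·-1^-7·-1^0 = -1.
(a,b)_17: α=-1, u≡10; β=-2, v≡15 (mod 17); (10|17)=-1, (15|17)=+1; sign (−1)^0·-1^-2·+1^-1 = +1.
(a,b)_7: α=2, u≡6; β=0, v≡6 (mod 7); (6|7)=-1, (6|7)=-1; sign (−1)^0·-1^0·-1^2 = +1.
(a,b)_23: α=0, u≡18; β=1, v≡1 (mod 23); (18|23)=+1, (1|23)=+1; sign (−1)^0·+1^1·+1^0 = +1.
(a,b)_∞: sgn(-1054)=−, sgn(69)=+, so +1.
(a,b)_19: α=2, u≡13; β=0, v≡2 (mod 19); (13|19)=-1, (2|19)=-1; sign (−1)^0·-1^0·-1^2 = +1.
|Ram(-1054, 69)| = 2, even; anisotropic at {2, 3}.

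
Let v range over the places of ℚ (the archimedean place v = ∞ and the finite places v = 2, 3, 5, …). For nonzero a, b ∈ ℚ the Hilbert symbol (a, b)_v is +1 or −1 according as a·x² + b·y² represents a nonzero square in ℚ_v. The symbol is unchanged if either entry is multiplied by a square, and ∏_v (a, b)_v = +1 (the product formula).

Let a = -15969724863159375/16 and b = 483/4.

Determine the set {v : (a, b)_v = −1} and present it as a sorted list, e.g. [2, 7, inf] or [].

Mod squares: a ≡ -2235255, b ≡ 483. Check v ∈ {∞, 2, 3, 5, 7, 11, 19, 23, 31}.
v=19: a=19^1·(≡2), b=19^0·(≡2) mod 19; (2|19)=-1, (2|19)=-1; (−1)^{1·0·9}·(-1)^0·(-1)^1 = -1.
v=5: a=5^5·(≡4), b=5^0·(≡2) mod 5; (4|5)=+1, (2|5)=-1; (−1)^{5·0·2}·(+1)^0·(-1)^5 = -1.
v=31: a=31^1·(≡9), b=31^0·(≡20) mod 31; (9|31)=+1, (20|31)=+1; (−1)^{1·0·15}·(+1)^0·(+1)^1 = +1.
v=7: a=7^4·(≡6), b=7^1·(≡5) mod 7; (6|7)=-1, (5|7)=-1; (−1)^{4·1·3}·(-1)^1·(-1)^4 = -1.
v=2: v_2(a)=-4, v_2(b)=-2; units ≡ 1, 3 (mod 8); ε·ε+αω+βω = 0·1+-4·1+-2·0 ≡ 0  ⇒  (a,b)_2 = +1.
v=11: a=11^1·(≡4), b=11^0·(≡8) mod 11; (4|11)=+1, (8|11)=-1; (−1)^{1·0·5}·(+1)^0·(-1)^1 = -1.
v=3: a=3^3·(≡1), b=3^1·(≡2) mod 3; (1|3)=+1, (2|3)=-1; (−1)^{3·1·1}·(+1)^1·(-1)^3 = +1.
v=23: a=23^3·(≡16), b=23^1·(≡11) mod 23; (16|23)=+1, (11|23)=-1; (−1)^{3·1·11}·(+1)^1·(-1)^3 = +1.
v=∞: -2235255 < 0 and 483 > 0  ⇒  (a,b)_∞ = +1.
|Ram(-2235255, 483)| = 4, even; anisotropic at {5, 7, 11, 19}.

[5, 7, 11, 19]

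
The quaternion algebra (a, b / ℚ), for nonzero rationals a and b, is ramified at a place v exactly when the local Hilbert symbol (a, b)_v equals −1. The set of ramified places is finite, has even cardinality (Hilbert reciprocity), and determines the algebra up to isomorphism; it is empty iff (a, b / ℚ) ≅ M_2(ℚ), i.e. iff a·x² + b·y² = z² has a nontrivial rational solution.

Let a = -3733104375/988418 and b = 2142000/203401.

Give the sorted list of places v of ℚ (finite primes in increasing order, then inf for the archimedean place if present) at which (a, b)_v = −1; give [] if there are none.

[2, 17]

(a, b) ≡ (-7854, 595) mod (ℚ^×)²; places V = {2, 3, 5, 7, 11, 13, 17, 19, 37, 41, ∞}.
(a,b)_2: α=-1, β=4; u≡1, v≡3 (mod 8); ε(u)ε(v)=0·1, αω(v)=-1·1, βω(u)=4·0; sum ≡ 1  ⇒  -1.
(a,b)_17: α=1, u≡12; β=1, v≡1 (mod 17); (12|17)=-1, (1|17)=+1; sign (−1)^0·-1^1·+1^1 = -1.
(a,b)_37: α=-2, u≡12; β=0, v≡12 (mod 37); (12|37)=+1, (12|37)=+1; sign (−1)^0·+1^0·+1^-2 = +1.
(a,b)_13: α=2, u≡2; β=0, v≡1 (mod 13); (2|13)=-1, (1|13)=+1; sign (−1)^0·-1^0·+1^2 = +1.
(a,b)_19: α=-2, u≡13; β=0, v≡9 (mod 19); (13|19)=-1, (9|19)=+1; sign (−1)^0·-1^0·+1^-2 = +1.
(a,b)_∞: sgn(-7854)=−, sgn(595)=+, so +1.
(a,b)_3: α=3, u≡1; β=2, v≡1 (mod 3); (1|3)=+1, (1|3)=+1; sign (−1)^0·+1^2·+1^3 = +1.
(a,b)_11: α=1, u≡4; β=-2, v≡4 (mod 11); (4|11)=+1, (4|11)=+1; sign (−1)^0·+1^-2·+1^1 = +1.
(a,b)_7: α=1, u≡6; β=1, v≡1 (mod 7); (6|7)=-1, (1|7)=+1; sign (−1)^1·-1^1·+1^1 = +1.
(a,b)_41: α=0, u≡5; β=-2, v≡2 (mod 41); (5|41)=+1, (2|41)=+1; sign (−1)^0·+1^-2·+1^0 = +1.
(a,b)_5: α=4, u≡1; β=3, v≡1 (mod 5); (1|5)=+1, (1|5)=+1; sign (−1)^0·+1^3·+1^4 = +1.
(-7854, 595 / ℚ) ramifies at {2, 17}: a division algebra.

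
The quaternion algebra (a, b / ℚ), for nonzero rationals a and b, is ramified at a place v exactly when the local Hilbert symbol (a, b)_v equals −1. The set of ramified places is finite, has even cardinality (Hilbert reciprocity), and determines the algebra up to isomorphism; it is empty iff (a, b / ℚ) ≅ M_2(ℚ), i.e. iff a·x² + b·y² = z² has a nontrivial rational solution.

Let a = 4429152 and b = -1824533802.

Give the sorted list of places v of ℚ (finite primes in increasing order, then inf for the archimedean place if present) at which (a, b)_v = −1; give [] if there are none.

Mod squares: a ≡ 182, b ≡ -42. Check v ∈ {∞, 2, 3, 7, 13}.
v=3: a=3^2·(≡2), b=3^3·(≡1) mod 3; (2|3)=-1, (1|3)=+1; (−1)^{2·3·1}·(-1)^3·(+1)^2 = -1.
v=7: a=7^1·(≡6), b=7^1·(≡2) mod 7; (6|7)=-1, (2|7)=+1; (−1)^{1·1·3}·(-1)^1·(+1)^1 = +1.
v=13: a=13^3·(≡1), b=13^6·(≡12) mod 13; (1|13)=+1, (12|13)=+1; (−1)^{3·6·6}·(+1)^6·(+1)^3 = +1.
v=∞: 182 > 0 and -42 < 0  ⇒  (a,b)_∞ = +1.
v=2: v_2(a)=5, v_2(b)=1; units ≡ 3, 3 (mod 8); ε·ε+αω+βω = 1·1+5·1+1·1 ≡ 1  ⇒  (a,b)_2 = -1.
Ram(182, -42) = {2, 3}; no ℚ_2-point on the conic.

[2, 3]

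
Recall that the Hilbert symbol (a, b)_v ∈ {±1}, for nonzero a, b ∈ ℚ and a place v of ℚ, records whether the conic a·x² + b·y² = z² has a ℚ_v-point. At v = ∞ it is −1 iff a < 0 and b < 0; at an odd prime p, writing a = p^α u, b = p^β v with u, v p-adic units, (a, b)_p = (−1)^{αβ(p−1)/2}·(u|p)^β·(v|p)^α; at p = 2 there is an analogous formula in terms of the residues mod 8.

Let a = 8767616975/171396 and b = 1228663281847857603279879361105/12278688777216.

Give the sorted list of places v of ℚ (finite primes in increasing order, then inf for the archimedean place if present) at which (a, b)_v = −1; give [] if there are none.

[17, 19]

Mod squares: a ≡ 4199, b ≡ 1105. Check v ∈ {∞, 2, 3, 5, 7, 13, 17, 19, 23, 47}.
v=5: a=5^2·(≡4), b=5^1·(≡1) mod 5; (4|5)=+1, (1|5)=+1; (−1)^{2·1·2}·(+1)^1·(+1)^2 = +1.
v=7: a=7^0·(≡5), b=7^2·(≡3) mod 7; (5|7)=-1, (3|7)=-1; (−1)^{0·2·3}·(-1)^2·(-1)^0 = +1.
v=47: a=47^0·(≡18), b=47^2·(≡1) mod 47; (18|47)=+1, (1|47)=+1; (−1)^{0·2·23}·(+1)^2·(+1)^0 = +1.
v=3: a=3^-4·(≡2), b=3^-4·(≡1) mod 3; (2|3)=-1, (1|3)=+1; (−1)^{-4·-4·1}·(-1)^-4·(+1)^-4 = +1.
v=∞: 4199 > 0 and 1105 > 0  ⇒  (a,b)_∞ = +1.
v=2: v_2(a)=-2, v_2(b)=-10; units ≡ 7, 1 (mod 8); ε·ε+αω+βω = 1·0+-2·0+-10·0 ≡ 0  ⇒  (a,b)_2 = +1.
v=17: a=17^5·(≡2), b=17^15·(≡3) mod 17; (2|17)=+1, (3|17)=-1; (−1)^{5·15·8}·(+1)^15·(-1)^5 = -1.
v=19: a=19^1·(≡15), b=19^2·(≡18) mod 19; (15|19)=-1, (18|19)=-1; (−1)^{1·2·9}·(-1)^2·(-1)^1 = -1.
v=13: a=13^1·(≡11), b=13^3·(≡8) mod 13; (11|13)=-1, (8|13)=-1; (−1)^{1·3·6}·(-1)^3·(-1)^1 = +1.
v=23: a=23^-2·(≡12), b=23^-6·(≡1) mod 23; (12|23)=+1, (1|23)=+1; (−1)^{-2·-6·11}·(+1)^-6·(+1)^-2 = +1.
Ram(4199, 1105) = {17, 19}; no ℚ_17-point on the conic.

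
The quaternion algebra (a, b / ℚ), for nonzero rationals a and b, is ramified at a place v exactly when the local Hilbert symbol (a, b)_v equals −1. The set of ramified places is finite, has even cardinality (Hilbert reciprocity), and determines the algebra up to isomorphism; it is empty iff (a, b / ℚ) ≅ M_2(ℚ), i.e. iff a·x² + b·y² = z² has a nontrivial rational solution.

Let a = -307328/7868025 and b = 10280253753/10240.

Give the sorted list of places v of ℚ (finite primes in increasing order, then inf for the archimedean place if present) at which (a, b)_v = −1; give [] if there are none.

(a, b) ≡ (-2, 35530) mod (ℚ^×)²; places V = {2, 3, 5, 7, 11, 17, 19, ∞}.
(a,b)_19: α=0, u≡17; β=1, v≡15 (mod 19); (17|19)=+1, (15|19)=-1; sign (−1)^0·+1^1·-1^0 = +1.
(a,b)_5: α=-2, u≡2; β=-1, v≡1 (mod 5); (2|5)=-1, (1|5)=+1; sign (−1)^0·-1^-1·+1^-2 = -1.
(a,b)_11: α=-2, u≡3; β=1, v≡2 (mod 11); (3|11)=+1, (2|11)=-1; sign (−1)^0·+1^1·-1^-2 = +1.
(a,b)_7: α=4, u≡3; β=2, v≡5 (mod 7); (3|7)=-1, (5|7)=-1; sign (−1)^0·-1^2·-1^4 = +1.
(a,b)_∞: sgn(-2)=−, sgn(35530)=+, so +1.
(a,b)_2: α=7, β=-11; u≡7, v≡5 (mod 8); ε(u)ε(v)=1·0, αω(v)=7·1, βω(u)=-11·0; sum ≡ 1  ⇒  -1.
(a,b)_3: α=-2, u≡1; β=10, v≡1 (mod 3); (1|3)=+1, (1|3)=+1; sign (−1)^0·+1^10·+1^-2 = +1.
(a,b)_17: α=-2, u≡4; β=1, v≡15 (mod 17); (4|17)=+1, (15|17)=+1; sign (−1)^0·+1^1·+1^-2 = +1.
Ram(-2, 35530) = {2, 5}; no ℚ_2-point on the conic.

[2, 5]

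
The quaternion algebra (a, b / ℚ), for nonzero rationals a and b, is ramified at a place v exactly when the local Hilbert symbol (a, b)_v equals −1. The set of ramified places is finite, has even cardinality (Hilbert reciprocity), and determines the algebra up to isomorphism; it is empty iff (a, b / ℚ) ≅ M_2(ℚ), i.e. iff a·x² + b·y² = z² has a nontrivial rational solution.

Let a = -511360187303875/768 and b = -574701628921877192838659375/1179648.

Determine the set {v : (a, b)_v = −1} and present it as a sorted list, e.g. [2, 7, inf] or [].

Mod squares: a ≡ -62985, b ≡ -910. Check v ∈ {∞, 2, 3, 5, 7, 13, 17, 19}.
v=13: a=13^3·(≡9), b=13^5·(≡2) mod 13; (9|13)=+1, (2|13)=-1; (−1)^{3·5·6}·(+1)^5·(-1)^3 = -1.
v=7: a=7^8·(≡4), b=7^15·(≡3) mod 7; (4|7)=+1, (3|7)=-1; (−1)^{8·15·3}·(+1)^15·(-1)^8 = +1.
v=∞: -62985 < 0 and -910 < 0  ⇒  (a,b)_∞ = -1.
v=5: a=5^3·(≡3), b=5^5·(≡3) mod 5; (3|5)=-1, (3|5)=-1; (−1)^{3·5·2}·(-1)^5·(-1)^3 = +1.
v=19: a=19^1·(≡2), b=19^2·(≡2) mod 19; (2|19)=-1, (2|19)=-1; (−1)^{1·2·9}·(-1)^2·(-1)^1 = -1.
v=3: a=3^-1·(≡2), b=3^-2·(≡2) mod 3; (2|3)=-1, (2|3)=-1; (−1)^{-1·-2·1}·(-1)^-2·(-1)^-1 = -1.
v=2: v_2(a)=-8, v_2(b)=-17; units ≡ 7, 1 (mod 8); ε·ε+αω+βω = 1·0+-8·0+-17·0 ≡ 0  ⇒  (a,b)_2 = +1.
v=17: a=17^1·(≡16), b=17^2·(≡15) mod 17; (16|17)=+1, (15|17)=+1; (−1)^{1·2·8}·(+1)^2·(+1)^1 = +1.
|Ram(-62985, -910)| = 4, even; anisotropic at {3, 13, 19, ∞}.

[3, 13, 19, inf]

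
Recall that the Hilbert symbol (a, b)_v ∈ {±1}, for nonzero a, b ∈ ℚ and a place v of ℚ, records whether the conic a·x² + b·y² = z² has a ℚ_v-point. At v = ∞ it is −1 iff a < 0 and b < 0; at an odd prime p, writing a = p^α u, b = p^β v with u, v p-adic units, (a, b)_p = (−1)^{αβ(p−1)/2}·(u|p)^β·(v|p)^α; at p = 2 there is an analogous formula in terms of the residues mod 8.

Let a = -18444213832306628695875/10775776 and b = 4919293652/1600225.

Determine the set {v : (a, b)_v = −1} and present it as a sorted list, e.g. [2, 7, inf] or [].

Mod squares: a ≡ -6252090, b ≡ 533. Check v ∈ {∞, 2, 3, 5, 7, 11, 13, 17, 23, 31, 41}.
v=3: a=3^1·(≡1), b=3^0·(≡2) mod 3; (1|3)=+1, (2|3)=-1; (−1)^{1·0·1}·(+1)^0·(-1)^1 = -1.
v=11: a=11^-4·(≡7), b=11^-2·(≡3) mod 11; (7|11)=-1, (3|11)=+1; (−1)^{-4·-2·5}·(-1)^-2·(+1)^-4 = +1.
v=13: a=13^5·(≡7), b=13^1·(≡2) mod 13; (7|13)=-1, (2|13)=-1; (−1)^{5·1·6}·(-1)^1·(-1)^5 = +1.
v=23: a=23^-1·(≡10), b=23^-2·(≡9) mod 23; (10|23)=-1, (9|23)=+1; (−1)^{-1·-2·11}·(-1)^-2·(+1)^-1 = +1.
v=41: a=41^3·(≡6), b=41^1·(≡24) mod 41; (6|41)=-1, (24|41)=-1; (−1)^{3·1·20}·(-1)^1·(-1)^3 = +1.
v=2: v_2(a)=-5, v_2(b)=2; units ≡ 3, 5 (mod 8); ε·ε+αω+βω = 1·0+-5·1+2·1 ≡ 1  ⇒  (a,b)_2 = -1.
v=7: a=7^6·(≡1), b=7^4·(≡2) mod 7; (1|7)=+1, (2|7)=+1; (−1)^{6·4·3}·(+1)^4·(+1)^6 = +1.
v=∞: -6252090 < 0 and 533 > 0  ⇒  (a,b)_∞ = +1.
v=5: a=5^3·(≡3), b=5^-2·(≡3) mod 5; (3|5)=-1, (3|5)=-1; (−1)^{3·-2·2}·(-1)^-2·(-1)^3 = -1.
v=17: a=17^1·(≡1), b=17^0·(≡10) mod 17; (1|17)=+1, (10|17)=-1; (−1)^{1·0·8}·(+1)^0·(-1)^1 = -1.
v=31: a=31^2·(≡12), b=31^2·(≡30) mod 31; (12|31)=-1, (30|31)=-1; (−1)^{2·2·15}·(-1)^2·(-1)^2 = +1.
(-6252090, 533 / ℚ) ramifies at {2, 3, 5, 17}: a division algebra.

[2, 3, 5, 17]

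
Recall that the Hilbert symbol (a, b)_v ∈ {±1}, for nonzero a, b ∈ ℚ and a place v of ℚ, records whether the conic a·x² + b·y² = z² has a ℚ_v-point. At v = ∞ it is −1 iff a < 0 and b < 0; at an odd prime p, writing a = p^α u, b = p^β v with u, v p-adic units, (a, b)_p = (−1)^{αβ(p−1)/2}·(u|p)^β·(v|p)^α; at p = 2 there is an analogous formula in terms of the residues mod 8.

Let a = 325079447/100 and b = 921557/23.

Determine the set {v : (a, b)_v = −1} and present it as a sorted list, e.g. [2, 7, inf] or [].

Mod squares: a ≡ 2686607, b ≡ 125419. Check v ∈ {∞, 2, 5, 7, 11, 13, 19, 23, 37, 41}.
v=41: a=41^1·(≡40), b=41^1·(≡20) mod 41; (40|41)=+1, (20|41)=+1; (−1)^{1·1·20}·(+1)^1·(+1)^1 = +1.
v=37: a=37^1·(≡35), b=37^0·(≡16) mod 37; (35|37)=-1, (16|37)=+1; (−1)^{1·0·18}·(-1)^0·(+1)^1 = +1.
v=13: a=13^0·(≡12), b=13^2·(≡11) mod 13; (12|13)=+1, (11|13)=-1; (−1)^{0·2·6}·(+1)^2·(-1)^0 = +1.
v=5: a=5^-2·(≡3), b=5^0·(≡4) mod 5; (3|5)=-1, (4|5)=+1; (−1)^{-2·0·2}·(-1)^0·(+1)^-2 = +1.
v=2: v_2(a)=-2, v_2(b)=0; units ≡ 7, 3 (mod 8); ε·ε+αω+βω = 1·1+-2·1+0·0 ≡ 1  ⇒  (a,b)_2 = -1.
v=19: a=19^0·(≡6), b=19^1·(≡18) mod 19; (6|19)=+1, (18|19)=-1; (−1)^{0·1·9}·(+1)^1·(-1)^0 = +1.
v=11: a=11^3·(≡4), b=11^0·(≡10) mod 11; (4|11)=+1, (10|11)=-1; (−1)^{3·0·5}·(+1)^0·(-1)^3 = -1.
v=23: a=23^1·(≡17), b=23^-1·(≡16) mod 23; (17|23)=-1, (16|23)=+1; (−1)^{1·-1·11}·(-1)^-1·(+1)^1 = +1.
v=∞: 2686607 > 0 and 125419 > 0  ⇒  (a,b)_∞ = +1.
v=7: a=7^1·(≡5), b=7^1·(≡1) mod 7; (5|7)=-1, (1|7)=+1; (−1)^{1·1·3}·(-1)^1·(+1)^1 = +1.
Ram(2686607, 125419) = {2, 11}; no ℚ_2-point on the conic.

[2, 11]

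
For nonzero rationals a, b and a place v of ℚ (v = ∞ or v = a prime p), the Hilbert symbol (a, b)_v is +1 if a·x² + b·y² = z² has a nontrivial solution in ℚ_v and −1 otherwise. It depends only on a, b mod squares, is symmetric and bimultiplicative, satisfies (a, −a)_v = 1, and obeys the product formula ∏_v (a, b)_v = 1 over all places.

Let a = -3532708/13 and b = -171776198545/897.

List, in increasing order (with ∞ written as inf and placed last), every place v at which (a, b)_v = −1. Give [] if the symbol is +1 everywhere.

[2, 3, 19, 23, 47, inf]

(a, b) ≡ (-11481301, -9064185) mod (ℚ^×)²; places V = {2, 3, 5, 7, 13, 19, 23, 31, 43, 47, ∞}.
(a,b)_19: α=1, u≡6; β=2, v≡10 (mod 19); (6|19)=+1, (10|19)=-1; sign (−1)^0·+1^2·-1^1 = -1.
(a,b)_5: α=0, u≡4; β=1, v≡3 (mod 5); (4|5)=+1, (3|5)=-1; sign (−1)^0·+1^1·-1^0 = +1.
(a,b)_2: α=2, β=0; u≡3, v≡7 (mod 8); ε(u)ε(v)=1·1, αω(v)=2·0, βω(u)=0·1; sum ≡ 1  ⇒  -1.
(a,b)_∞: sgn(-11481301)=−, sgn(-9064185)=−, so -1.
(a,b)_7: α=0, u≡4; β=2, v≡3 (mod 7); (4|7)=+1, (3|7)=-1; sign (−1)^0·+1^2·-1^0 = +1.
(a,b)_13: α=-1, u≡3; β=-1, v≡9 (mod 13); (3|13)=+1, (9|13)=+1; sign (−1)^0·+1^-1·+1^-1 = +1.
(a,b)_3: α=0, u≡2; β=-1, v≡1 (mod 3); (2|3)=-1, (1|3)=+1; sign (−1)^0·-1^-1·+1^0 = -1.
(a,b)_31: α=0, u≡4; β=2, v≡6 (mod 31); (4|31)=+1, (6|31)=-1; sign (−1)^0·+1^2·-1^0 = +1.
(a,b)_47: α=1, u≡10; β=1, v≡46 (mod 47); (10|47)=-1, (46|47)=-1; sign (−1)^1·-1^1·-1^1 = -1.
(a,b)_23: α=1, u≡14; β=-1, v≡5 (mod 23); (14|23)=-1, (5|23)=-1; sign (−1)^1·-1^-1·-1^1 = -1.
(a,b)_43: α=1, u≡41; β=1, v≡26 (mod 43); (41|43)=+1, (26|43)=-1; sign (−1)^1·+1^1·-1^1 = +1.
Ram(-11481301, -9064185) = {2, 3, 19, 23, 47, ∞}; no ℚ_2-point on the conic.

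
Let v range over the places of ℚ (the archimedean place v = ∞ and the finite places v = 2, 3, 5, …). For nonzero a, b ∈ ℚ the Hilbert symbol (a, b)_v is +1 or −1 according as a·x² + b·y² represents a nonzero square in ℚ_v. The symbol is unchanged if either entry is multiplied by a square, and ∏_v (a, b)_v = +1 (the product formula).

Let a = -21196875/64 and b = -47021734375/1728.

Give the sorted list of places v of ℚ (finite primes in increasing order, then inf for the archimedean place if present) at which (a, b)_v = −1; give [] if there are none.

[3, 5, 19, inf]

Mod squares: a ≡ -33915, b ≡ -74613. Check v ∈ {∞, 2, 3, 5, 7, 11, 17, 19}.
v=2: v_2(a)=-6, v_2(b)=-6; units ≡ 5, 3 (mod 8); ε·ε+αω+βω = 0·1+-6·1+-6·1 ≡ 0  ⇒  (a,b)_2 = +1.
v=∞: -33915 < 0 and -74613 < 0  ⇒  (a,b)_∞ = -1.
v=7: a=7^1·(≡5), b=7^1·(≡1) mod 7; (5|7)=-1, (1|7)=+1; (−1)^{1·1·3}·(-1)^1·(+1)^1 = +1.
v=3: a=3^1·(≡2), b=3^-3·(≡2) mod 3; (2|3)=-1, (2|3)=-1; (−1)^{1·-3·1}·(-1)^-3·(-1)^1 = -1.
v=17: a=17^1·(≡11), b=17^1·(≡12) mod 17; (11|17)=-1, (12|17)=-1; (−1)^{1·1·8}·(-1)^1·(-1)^1 = +1.
v=5: a=5^5·(≡3), b=5^6·(≡3) mod 5; (3|5)=-1, (3|5)=-1; (−1)^{5·6·2}·(-1)^6·(-1)^5 = -1.
v=11: a=11^0·(≡9), b=11^3·(≡3) mod 11; (9|11)=+1, (3|11)=+1; (−1)^{0·3·5}·(+1)^3·(+1)^0 = +1.
v=19: a=19^1·(≡16), b=19^1·(≡16) mod 19; (16|19)=+1, (16|19)=+1; (−1)^{1·1·9}·(+1)^1·(+1)^1 = -1.
|Ram(-33915, -74613)| = 4, even; anisotropic at {3, 5, 19, ∞}.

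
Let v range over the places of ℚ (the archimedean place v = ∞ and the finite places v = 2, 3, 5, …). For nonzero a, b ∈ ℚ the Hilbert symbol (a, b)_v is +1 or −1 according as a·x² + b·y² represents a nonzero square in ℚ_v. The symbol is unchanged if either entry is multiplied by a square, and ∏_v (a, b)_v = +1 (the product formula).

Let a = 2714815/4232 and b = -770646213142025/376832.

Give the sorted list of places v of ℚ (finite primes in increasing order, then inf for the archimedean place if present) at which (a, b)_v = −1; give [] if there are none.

[5, 11, 19, 23]

Mod squares: a ≡ 3230, b ≡ -4807. Check v ∈ {∞, 2, 5, 11, 17, 19, 23, 29, 41}.
v=23: a=23^-2·(≡7), b=23^-1·(≡10) mod 23; (7|23)=-1, (10|23)=-1; (−1)^{-2·-1·11}·(-1)^-1·(-1)^-2 = -1.
v=29: a=29^0·(≡10), b=29^2·(≡23) mod 29; (10|29)=-1, (23|29)=+1; (−1)^{0·2·14}·(-1)^2·(+1)^0 = +1.
v=5: a=5^1·(≡4), b=5^2·(≡2) mod 5; (4|5)=+1, (2|5)=-1; (−1)^{1·2·2}·(+1)^2·(-1)^1 = -1.
v=19: a=19^1·(≡18), b=19^3·(≡18) mod 19; (18|19)=-1, (18|19)=-1; (−1)^{1·3·9}·(-1)^3·(-1)^1 = -1.
v=17: a=17^1·(≡3), b=17^2·(≡1) mod 17; (3|17)=-1, (1|17)=+1; (−1)^{1·2·8}·(-1)^2·(+1)^1 = +1.
v=11: a=11^0·(≡6), b=11^1·(≡9) mod 11; (6|11)=-1, (9|11)=+1; (−1)^{0·1·5}·(-1)^1·(+1)^0 = -1.
v=41: a=41^2·(≡20), b=41^2·(≡21) mod 41; (20|41)=+1, (21|41)=+1; (−1)^{2·2·20}·(+1)^2·(+1)^2 = +1.
v=∞: 3230 > 0 and -4807 < 0  ⇒  (a,b)_∞ = +1.
v=2: v_2(a)=-3, v_2(b)=-14; units ≡ 7, 1 (mod 8); ε·ε+αω+βω = 1·0+-3·0+-14·0 ≡ 0  ⇒  (a,b)_2 = +1.
|Ram(3230, -4807)| = 4, even; anisotropic at {5, 11, 19, 23}.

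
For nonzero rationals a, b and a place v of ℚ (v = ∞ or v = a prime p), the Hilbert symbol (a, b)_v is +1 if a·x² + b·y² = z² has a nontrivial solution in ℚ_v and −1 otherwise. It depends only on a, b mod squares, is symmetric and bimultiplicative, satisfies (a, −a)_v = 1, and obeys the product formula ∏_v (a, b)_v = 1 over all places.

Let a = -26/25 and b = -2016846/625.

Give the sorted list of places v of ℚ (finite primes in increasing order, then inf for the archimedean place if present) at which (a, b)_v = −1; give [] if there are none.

Mod squares: a ≡ -26, b ≡ -1326. Check v ∈ {∞, 2, 3, 5, 13, 17}.
v=2: v_2(a)=1, v_2(b)=1; units ≡ 3, 1 (mod 8); ε·ε+αω+βω = 1·0+1·0+1·1 ≡ 1  ⇒  (a,b)_2 = -1.
v=3: a=3^0·(≡1), b=3^3·(≡2) mod 3; (1|3)=+1, (2|3)=-1; (−1)^{0·3·1}·(+1)^3·(-1)^0 = +1.
v=17: a=17^0·(≡1), b=17^1·(≡3) mod 17; (1|17)=+1, (3|17)=-1; (−1)^{0·1·8}·(+1)^1·(-1)^0 = +1.
v=∞: -26 < 0 and -1326 < 0  ⇒  (a,b)_∞ = -1.
v=13: a=13^1·(≡2), b=13^3·(≡5) mod 13; (2|13)=-1, (5|13)=-1; (−1)^{1·3·6}·(-1)^3·(-1)^1 = +1.
v=5: a=5^-2·(≡4), b=5^-4·(≡4) mod 5; (4|5)=+1, (4|5)=+1; (−1)^{-2·-4·2}·(+1)^-4·(+1)^-2 = +1.
(-26, -1326 / ℚ) ramifies at {2, ∞}: a division algebra.

[2, inf]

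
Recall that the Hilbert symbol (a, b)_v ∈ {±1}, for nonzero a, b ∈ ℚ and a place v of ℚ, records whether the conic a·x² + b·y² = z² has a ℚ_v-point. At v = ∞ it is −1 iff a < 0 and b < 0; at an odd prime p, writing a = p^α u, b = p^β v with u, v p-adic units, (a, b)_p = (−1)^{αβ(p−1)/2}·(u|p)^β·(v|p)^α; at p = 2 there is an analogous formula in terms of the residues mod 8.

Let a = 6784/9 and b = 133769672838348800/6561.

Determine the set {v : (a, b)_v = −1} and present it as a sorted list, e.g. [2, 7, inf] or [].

[2, 11, 41, 53]

Mod squares: a ≡ 106, b ≡ 454157. Check v ∈ {∞, 2, 3, 5, 11, 19, 41, 53}.
v=41: a=41^0·(≡34), b=41^1·(≡22) mod 41; (34|41)=-1, (22|41)=-1; (−1)^{0·1·20}·(-1)^1·(-1)^0 = -1.
v=19: a=19^0·(≡17), b=19^1·(≡9) mod 19; (17|19)=+1, (9|19)=+1; (−1)^{0·1·9}·(+1)^1·(+1)^0 = +1.
v=11: a=11^0·(≡7), b=11^1·(≡1) mod 11; (7|11)=-1, (1|11)=+1; (−1)^{0·1·5}·(-1)^1·(+1)^0 = -1.
v=∞: 106 > 0 and 454157 > 0  ⇒  (a,b)_∞ = +1.
v=3: a=3^-2·(≡1), b=3^-8·(≡2) mod 3; (1|3)=+1, (2|3)=-1; (−1)^{-2·-8·1}·(+1)^-8·(-1)^-2 = +1.
v=5: a=5^0·(≡1), b=5^2·(≡2) mod 5; (1|5)=+1, (2|5)=-1; (−1)^{0·2·2}·(+1)^2·(-1)^0 = +1.
v=2: v_2(a)=7, v_2(b)=22; units ≡ 5, 5 (mod 8); ε·ε+αω+βω = 0·0+7·1+22·1 ≡ 1  ⇒  (a,b)_2 = -1.
v=53: a=53^1·(≡26), b=53^3·(≡28) mod 53; (26|53)=-1, (28|53)=+1; (−1)^{1·3·26}·(-1)^3·(+1)^1 = -1.
|Ram(106, 454157)| = 4, even; anisotropic at {2, 11, 41, 53}.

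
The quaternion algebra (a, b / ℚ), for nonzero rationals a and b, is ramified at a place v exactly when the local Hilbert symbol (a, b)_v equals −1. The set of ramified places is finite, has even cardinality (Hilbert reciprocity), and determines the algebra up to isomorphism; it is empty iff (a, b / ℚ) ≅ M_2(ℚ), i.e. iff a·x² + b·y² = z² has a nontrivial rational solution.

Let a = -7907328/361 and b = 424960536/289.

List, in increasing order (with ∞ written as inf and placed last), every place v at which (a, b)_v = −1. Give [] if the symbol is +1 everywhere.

Mod squares: a ≡ -858, b ≡ 6006. Check v ∈ {∞, 2, 3, 7, 11, 13, 17, 19}.
v=13: a=13^1·(≡4), b=13^1·(≡6) mod 13; (4|13)=+1, (6|13)=-1; (−1)^{1·1·6}·(+1)^1·(-1)^1 = -1.
v=7: a=7^0·(≡3), b=7^3·(≡4) mod 7; (3|7)=-1, (4|7)=+1; (−1)^{0·3·3}·(-1)^3·(+1)^0 = -1.
v=11: a=11^1·(≡10), b=11^1·(≡2) mod 11; (10|11)=-1, (2|11)=-1; (−1)^{1·1·5}·(-1)^1·(-1)^1 = -1.
v=∞: -858 < 0 and 6006 > 0  ⇒  (a,b)_∞ = +1.
v=3: a=3^3·(≡2), b=3^1·(≡1) mod 3; (2|3)=-1, (1|3)=+1; (−1)^{3·1·1}·(-1)^1·(+1)^3 = +1.
v=2: v_2(a)=11, v_2(b)=3; units ≡ 3, 3 (mod 8); ε·ε+αω+βω = 1·1+11·1+3·1 ≡ 1  ⇒  (a,b)_2 = -1.
v=19: a=19^-2·(≡16), b=19^2·(≡3) mod 19; (16|19)=+1, (3|19)=-1; (−1)^{-2·2·9}·(+1)^2·(-1)^-2 = +1.
v=17: a=17^0·(≡13), b=17^-2·(≡10) mod 17; (13|17)=+1, (10|17)=-1; (−1)^{0·-2·8}·(+1)^-2·(-1)^0 = +1.
Ram(-858, 6006) = {2, 7, 11, 13}; no ℚ_2-point on the conic.

[2, 7, 11, 13]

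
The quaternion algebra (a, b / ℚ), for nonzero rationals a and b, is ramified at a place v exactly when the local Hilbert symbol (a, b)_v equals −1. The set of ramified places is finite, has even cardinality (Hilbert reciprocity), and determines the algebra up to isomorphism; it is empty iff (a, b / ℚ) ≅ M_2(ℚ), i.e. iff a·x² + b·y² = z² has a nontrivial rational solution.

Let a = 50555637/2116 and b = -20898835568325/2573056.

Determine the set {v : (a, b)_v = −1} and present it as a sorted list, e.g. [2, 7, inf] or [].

[3, 31]

Mod squares: a ≡ 19437, b ≡ -1767. Check v ∈ {∞, 2, 3, 5, 11, 13, 17, 19, 23, 31}.
v=11: a=11^1·(≡6), b=11^2·(≡5) mod 11; (6|11)=-1, (5|11)=+1; (−1)^{1·2·5}·(-1)^2·(+1)^1 = +1.
v=∞: 19437 > 0 and -1767 < 0  ⇒  (a,b)_∞ = +1.
v=23: a=23^-2·(≡1), b=23^-2·(≡13) mod 23; (1|23)=+1, (13|23)=+1; (−1)^{-2·-2·11}·(+1)^-2·(+1)^-2 = +1.
v=31: a=31^1·(≡9), b=31^1·(≡9) mod 31; (9|31)=+1, (9|31)=+1; (−1)^{1·1·15}·(+1)^1·(+1)^1 = -1.
v=3: a=3^3·(≡2), b=3^3·(≡2) mod 3; (2|3)=-1, (2|3)=-1; (−1)^{3·3·1}·(-1)^3·(-1)^3 = -1.
v=5: a=5^0·(≡2), b=5^2·(≡2) mod 5; (2|5)=-1, (2|5)=-1; (−1)^{0·2·2}·(-1)^2·(-1)^0 = +1.
v=13: a=13^0·(≡8), b=13^4·(≡12) mod 13; (8|13)=-1, (12|13)=+1; (−1)^{0·4·6}·(-1)^4·(+1)^0 = +1.
v=2: v_2(a)=-2, v_2(b)=-8; units ≡ 5, 1 (mod 8); ε·ε+αω+βω = 0·0+-2·0+-8·1 ≡ 0  ⇒  (a,b)_2 = +1.
v=19: a=19^1·(≡9), b=19^-1·(≡8) mod 19; (9|19)=+1, (8|19)=-1; (−1)^{1·-1·9}·(+1)^-1·(-1)^1 = +1.
v=17: a=17^2·(≡11), b=17^2·(≡1) mod 17; (11|17)=-1, (1|17)=+1; (−1)^{2·2·8}·(-1)^2·(+1)^2 = +1.
(19437, -1767 / ℚ) ramifies at {3, 31}: a division algebra.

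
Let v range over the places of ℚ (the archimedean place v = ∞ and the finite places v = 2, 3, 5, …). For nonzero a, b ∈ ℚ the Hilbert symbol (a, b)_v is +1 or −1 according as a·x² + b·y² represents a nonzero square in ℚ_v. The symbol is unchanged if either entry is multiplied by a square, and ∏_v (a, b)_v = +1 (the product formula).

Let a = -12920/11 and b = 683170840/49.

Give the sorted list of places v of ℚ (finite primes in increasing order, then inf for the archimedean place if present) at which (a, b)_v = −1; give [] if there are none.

(a, b) ≡ (-35530, 3910) mod (ℚ^×)²; places V = {2, 5, 7, 11, 17, 19, 23, ∞}.
(a,b)_23: α=0, u≡11; β=1, v≡2 (mod 23); (11|23)=-1, (2|23)=+1; sign (−1)^0·-1^1·+1^0 = -1.
(a,b)_7: α=0, u≡4; β=-2, v≡2 (mod 7); (4|7)=+1, (2|7)=+1; sign (−1)^0·+1^-2·+1^0 = +1.
(a,b)_∞: sgn(-35530)=−, sgn(3910)=+, so +1.
(a,b)_19: α=1, u≡9; β=2, v≡14 (mod 19); (9|19)=+1, (14|19)=-1; sign (−1)^0·+1^2·-1^1 = -1.
(a,b)_5: α=1, u≡1; β=1, v≡2 (mod 5); (1|5)=+1, (2|5)=-1; sign (−1)^0·+1^1·-1^1 = -1.
(a,b)_2: α=3, β=3; u≡3, v≡3 (mod 8); ε(u)ε(v)=1·1, αω(v)=3·1, βω(u)=3·1; sum ≡ 1  ⇒  -1.
(a,b)_17: α=1, u≡2; β=1, v≡9 (mod 17); (2|17)=+1, (9|17)=+1; sign (−1)^0·+1^1·+1^1 = +1.
(a,b)_11: α=-1, u≡5; β=2, v≡3 (mod 11); (5|11)=+1, (3|11)=+1; sign (−1)^0·+1^2·+1^-1 = +1.
|Ram(-35530, 3910)| = 4, even; anisotropic at {2, 5, 19, 23}.

[2, 5, 19, 23]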